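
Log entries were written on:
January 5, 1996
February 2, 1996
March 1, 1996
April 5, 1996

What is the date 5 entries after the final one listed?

September 6, 1996

All dates are Fridays, 28, 28, 35 days apart.
Specifically, the 1st Friday of each month.
May 1996 — 1st Friday is May 3, 1996.
1st Friday of June 1996: June 7, 1996.
July 1996 — 1st Friday is July 5, 1996.
August 1996 — 1st Friday is August 2, 1996.
September 1996 — 1st Friday is September 6, 1996.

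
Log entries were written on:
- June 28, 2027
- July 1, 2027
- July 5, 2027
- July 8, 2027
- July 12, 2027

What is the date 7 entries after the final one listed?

August 5, 2027

Every event lands on a Monday or Thursday (gaps cycle 3, 4, 3, 4).
So the schedule is: every Monday and Thursday.
Next Thursday: July 15, 2027.
Next Monday: July 19, 2027.
The following Thursday is July 22, 2027.
Next Monday: July 26, 2027.
The following Thursday is July 29, 2027.
Next Monday: August 2, 2027.
Next Thursday: August 5, 2027.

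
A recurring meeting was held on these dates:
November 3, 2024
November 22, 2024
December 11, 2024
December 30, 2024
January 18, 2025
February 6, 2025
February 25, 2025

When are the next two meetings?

The spacing is 19, 19, 19, 19, 19, 19 days — always 19 days.
February 25, 2025 + 19 days = March 16, 2025.
March 16, 2025 + 19 days = April 4, 2025.

March 16, 2025; April 4, 2025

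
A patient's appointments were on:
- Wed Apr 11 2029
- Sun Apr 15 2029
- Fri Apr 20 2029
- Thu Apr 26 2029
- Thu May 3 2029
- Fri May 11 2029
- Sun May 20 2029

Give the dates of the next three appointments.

The spacing grows by 1 each time: 4, 5, 6, 7, 8, 9 days.
Next gap: 10 days. Sun May 20 2029 + 10 days = Wed May 30 2029.
Next gap: 11 days. Wed May 30 2029 + 11 days = Sun Jun 10 2029.
Next gap: 12 days. Sun Jun 10 2029 + 12 days = Fri Jun 22 2029.

Wed May 30 2029, Sun Jun 10 2029, Fri Jun 22 2029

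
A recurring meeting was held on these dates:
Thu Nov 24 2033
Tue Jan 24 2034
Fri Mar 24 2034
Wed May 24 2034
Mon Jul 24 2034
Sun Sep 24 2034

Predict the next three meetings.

Fri Nov 24 2034, Wed Jan 24 2035, Sat Mar 24 2035

Each date is the 24th; the gaps (61, 59, 61, 61, 62) track the month lengths.
The rule is the 24th of every 2 months.
November 2034: Fri Nov 24 2034.
January 2035: Wed Jan 24 2035.
Next: March 2035 → Sat Mar 24 2035.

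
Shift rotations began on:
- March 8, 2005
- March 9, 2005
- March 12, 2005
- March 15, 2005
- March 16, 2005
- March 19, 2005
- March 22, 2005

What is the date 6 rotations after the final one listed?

Gaps: 1, 3, 3, 1, 3, 3 days — not constant, but cyclic with period 3.
The events fall on every Tuesday, Wednesday and Saturday.
The following Wednesday is March 23, 2005.
The following Saturday is March 26, 2005.
Next Tuesday: March 29, 2005.
The following Wednesday is March 30, 2005.
Next Saturday: April 2, 2005.
Next Tuesday: April 5, 2005.

April 5, 2005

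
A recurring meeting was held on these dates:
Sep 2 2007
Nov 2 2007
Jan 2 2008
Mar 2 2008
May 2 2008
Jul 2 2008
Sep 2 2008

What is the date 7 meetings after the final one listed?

Gaps: 61, 61, 60, 61, 61, 62 days — not constant. Every event is on the 2nd of the month.
Pattern: the 2nd of every 2 months.
November 2008: Nov 2 2008.
Next: January 2009 → Jan 2 2009.
March 2009: Mar 2 2009.
May 2009: May 2 2009.
July 2009: Jul 2 2009.
Next: September 2009 → Sep 2 2009.
November 2009: Nov 2 2009.

Nov 2 2009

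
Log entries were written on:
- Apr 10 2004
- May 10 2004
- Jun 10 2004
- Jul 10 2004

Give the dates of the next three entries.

The day-of-month is always 10 (30, 31, 30 days between events).
So this recurs on the 10th of each month.
August 2004: Aug 10 2004.
Next: September 2004 → Sep 10 2004.
October 2004: Oct 10 2004.

Aug 10 2004, Sep 10 2004, Oct 10 2004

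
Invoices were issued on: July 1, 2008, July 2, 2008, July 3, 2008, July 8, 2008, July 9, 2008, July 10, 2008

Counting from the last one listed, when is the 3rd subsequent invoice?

July 17, 2008

Every event lands on a Tuesday or Wednesday or Thursday (gaps cycle 1, 1, 5, 1, 1).
So the schedule is: every Tuesday, Wednesday and Thursday.
The following Tuesday is July 15, 2008.
The following Wednesday is July 16, 2008.
The following Thursday is July 17, 2008.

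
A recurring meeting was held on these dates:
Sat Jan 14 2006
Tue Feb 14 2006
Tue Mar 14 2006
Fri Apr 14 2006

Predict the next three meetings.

Sun May 14 2006, Wed Jun 14 2006, Fri Jul 14 2006

The day-of-month is always 14 (31, 28, 31 days between events).
So this recurs on the 14th of each month.
May 2006: Sun May 14 2006.
Next: June 2006 → Wed Jun 14 2006.
Next: July 2006 → Fri Jul 14 2006.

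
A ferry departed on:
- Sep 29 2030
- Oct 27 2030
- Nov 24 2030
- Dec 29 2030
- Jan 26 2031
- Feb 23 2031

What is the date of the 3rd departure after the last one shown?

Every date is a Sunday; gaps 28, 28, 35, 28, 28 days.
Each is the last Sunday of its month (at least one falls on the 29th or later, ruling out '4th Sunday').
Last Sunday of March 2031: Mar 30 2031.
Last Sunday of April 2031: Apr 27 2031.
Last Sunday of May 2031: May 25 2031.

May 25 2031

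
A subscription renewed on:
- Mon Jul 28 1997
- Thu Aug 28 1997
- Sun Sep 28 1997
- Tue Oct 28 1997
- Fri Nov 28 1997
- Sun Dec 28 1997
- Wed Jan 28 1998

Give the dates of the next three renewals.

Sat Feb 28 1998, Sat Mar 28 1998, Tue Apr 28 1998

Each date is the 28th; the gaps (31, 31, 30, 31, 30, 31) track the month lengths.
The rule is the 28th of each month.
Next: February 1998 → Sat Feb 28 1998.
Next: March 1998 → Sat Mar 28 1998.
April 1998: Tue Apr 28 1998.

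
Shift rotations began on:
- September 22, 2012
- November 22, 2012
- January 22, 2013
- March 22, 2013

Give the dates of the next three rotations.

May 22, 2013; July 22, 2013; September 22, 2013

The day-of-month is always 22 (61, 61, 59 days between events).
So this recurs on the 22nd of every 2 months.
May 2013: May 22, 2013.
Next: July 2013 → July 22, 2013.
September 2013: September 22, 2013.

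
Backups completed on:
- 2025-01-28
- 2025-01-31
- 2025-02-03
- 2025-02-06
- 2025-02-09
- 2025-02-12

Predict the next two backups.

2025-02-15, 2025-02-18

Every event comes 3 days after the last (3, 3, 3, 3, 3).
2025-02-12 + 3 days = 2025-02-15.
2025-02-15 + 3 days = 2025-02-18.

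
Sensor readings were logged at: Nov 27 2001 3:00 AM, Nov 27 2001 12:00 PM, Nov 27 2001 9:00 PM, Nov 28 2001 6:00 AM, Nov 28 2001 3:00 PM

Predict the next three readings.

Gaps: 9, 9, 9, 9 hours — each event is 9 hours after the previous one.
Nov 28 2001 3:00 PM + 9 h = Nov 29 2001 12:00 AM.
Nov 29 2001 12:00 AM + 9 h = Nov 29 2001 9:00 AM.
Nov 29 2001 9:00 AM + 9 h = Nov 29 2001 6:00 PM.

Nov 29 2001 12:00 AM, Nov 29 2001 9:00 AM, Nov 29 2001 6:00 PM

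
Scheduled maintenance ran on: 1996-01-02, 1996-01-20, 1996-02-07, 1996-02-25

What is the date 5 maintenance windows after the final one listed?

Gaps between consecutive events: 18, 18, 18 days — a constant 18-day interval.
1996-02-25 + 18 days = 1996-03-14.
1996-03-14 + 18 days = 1996-04-01.
1996-04-01 + 18 days = 1996-04-19.
1996-04-19 + 18 days = 1996-05-07.
1996-05-07 + 18 days = 1996-05-25.

1996-05-25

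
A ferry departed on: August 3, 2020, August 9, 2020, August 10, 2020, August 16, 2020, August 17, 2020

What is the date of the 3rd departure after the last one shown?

August 30, 2020

Every event lands on a Monday or Sunday (gaps cycle 6, 1, 6, 1).
So the schedule is: every Monday and Sunday.
The following Sunday is August 23, 2020.
Next Monday: August 24, 2020.
Next Sunday: August 30, 2020.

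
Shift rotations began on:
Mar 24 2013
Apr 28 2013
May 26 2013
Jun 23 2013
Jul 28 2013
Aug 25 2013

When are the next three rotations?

Gaps: 35, 28, 28, 35, 28 days — a mix of 28 and 35. Every date is a Sunday.
Each is the 4th Sunday of its month.
September 2013 — 4th Sunday is Sep 22 2013.
October 2013 — 4th Sunday is Oct 27 2013.
November 2013 — 4th Sunday is Nov 24 2013.

Sep 22 2013, Oct 27 2013, Nov 24 2013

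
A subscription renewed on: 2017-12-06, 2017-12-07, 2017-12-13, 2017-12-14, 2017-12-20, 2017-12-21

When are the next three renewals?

Gaps: 1, 6, 1, 6, 1 days — not constant, but cyclic with period 2.
The events fall on every Wednesday and Thursday.
The following Wednesday is 2017-12-27.
The following Thursday is 2017-12-28.
Next Wednesday: 2018-01-03.

2017-12-27, 2017-12-28, 2018-01-03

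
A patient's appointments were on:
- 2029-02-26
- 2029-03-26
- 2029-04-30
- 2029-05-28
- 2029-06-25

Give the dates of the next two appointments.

All Mondays; the gaps (28, 35, 28, 28) vary with month length.
This is the last Monday of each month.
July 2029 ends with Monday 2029-07-30.
Last Monday of August 2029: 2029-08-27.

2029-07-30, 2029-08-27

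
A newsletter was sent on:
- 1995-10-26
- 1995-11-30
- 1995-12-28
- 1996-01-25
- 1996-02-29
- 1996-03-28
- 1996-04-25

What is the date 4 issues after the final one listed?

1996-08-29

Every date is a Thursday; gaps 35, 28, 28, 35, 28, 28 days.
Each is the last Thursday of its month (at least one falls on the 29th or later, ruling out '4th Thursday').
Last Thursday of May 1996: 1996-05-30.
Last Thursday of June 1996: 1996-06-27.
Last Thursday of July 1996: 1996-07-25.
Last Thursday of August 1996: 1996-08-29.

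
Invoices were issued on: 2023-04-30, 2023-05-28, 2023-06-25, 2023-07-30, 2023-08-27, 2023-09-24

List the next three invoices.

2023-10-29, 2023-11-26, 2023-12-31

All Sundays; the gaps (28, 28, 35, 28, 28) vary with month length.
This is the last Sunday of each month.
Last Sunday of October 2023: 2023-10-29.
Last Sunday of November 2023: 2023-11-26.
December 2023 ends with Sunday 2023-12-31.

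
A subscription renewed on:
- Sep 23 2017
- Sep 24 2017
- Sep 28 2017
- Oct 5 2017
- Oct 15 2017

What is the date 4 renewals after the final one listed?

Dec 24 2017

The spacing grows by 3 each time: 1, 4, 7, 10 days.
Next gap: 13 days. Oct 15 2017 + 13 days = Oct 28 2017.
Next gap: 16 days. Oct 28 2017 + 16 days = Nov 13 2017.
Next gap: 19 days. Nov 13 2017 + 19 days = Dec 2 2017.
Next gap: 22 days. Dec 2 2017 + 22 days = Dec 24 2017.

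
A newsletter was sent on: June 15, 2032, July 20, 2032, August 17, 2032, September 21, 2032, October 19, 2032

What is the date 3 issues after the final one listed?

January 18, 2033

Gaps: 35, 28, 35, 28 days — a mix of 28 and 35. Every date is a Tuesday.
Each is the 3rd Tuesday of its month.
November 2032 — 3rd Tuesday is November 16, 2032.
December 2032 — 3rd Tuesday is December 21, 2032.
January 2033 — 3rd Tuesday is January 18, 2033.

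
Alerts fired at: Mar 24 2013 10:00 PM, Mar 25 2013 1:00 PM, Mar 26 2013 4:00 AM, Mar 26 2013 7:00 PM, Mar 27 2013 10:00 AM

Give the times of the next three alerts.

Mar 28 2013 1:00 AM, Mar 28 2013 4:00 PM, Mar 29 2013 7:00 AM

The interval is a steady 15 hours (15, 15, 15, 15).
Mar 27 2013 10:00 AM + 15 h = Mar 28 2013 1:00 AM.
Mar 28 2013 1:00 AM + 15 h = Mar 28 2013 4:00 PM.
Mar 28 2013 4:00 PM + 15 h = Mar 29 2013 7:00 AM.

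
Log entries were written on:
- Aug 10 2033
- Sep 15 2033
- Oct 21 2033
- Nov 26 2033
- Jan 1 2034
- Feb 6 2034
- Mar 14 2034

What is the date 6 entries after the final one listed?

The spacing is 36, 36, 36, 36, 36, 36 days — always 36 days.
Mar 14 2034 + 36 days = Apr 19 2034.
Apr 19 2034 + 36 days = May 25 2034.
May 25 2034 + 36 days = Jun 30 2034.
Jun 30 2034 + 36 days = Aug 5 2034.
Aug 5 2034 + 36 days = Sep 10 2034.
Sep 10 2034 + 36 days = Oct 16 2034.

Oct 16 2034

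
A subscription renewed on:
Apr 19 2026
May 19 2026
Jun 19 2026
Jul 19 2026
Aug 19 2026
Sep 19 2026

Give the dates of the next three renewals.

The day-of-month is always 19 (30, 31, 30, 31, 31 days between events).
So this recurs on the 19th of each month.
Next: October 2026 → Oct 19 2026.
November 2026: Nov 19 2026.
Next: December 2026 → Dec 19 2026.

Oct 19 2026, Nov 19 2026, Dec 19 2026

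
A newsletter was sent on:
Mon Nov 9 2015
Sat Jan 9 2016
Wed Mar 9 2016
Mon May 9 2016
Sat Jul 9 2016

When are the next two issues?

Fri Sep 9 2016, Wed Nov 9 2016

The day-of-month is always 9 (61, 60, 61, 61 days between events).
So this recurs on the 9th of every 2 months.
September 2016: Fri Sep 9 2016.
Next: November 2016 → Wed Nov 9 2016.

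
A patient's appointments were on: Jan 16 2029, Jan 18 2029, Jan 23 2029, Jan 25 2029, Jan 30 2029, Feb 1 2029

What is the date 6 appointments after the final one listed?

Feb 22 2029

Gaps: 2, 5, 2, 5, 2 days — not constant, but cyclic with period 2.
The events fall on every Tuesday and Thursday.
Next Tuesday: Feb 6 2029.
Next Thursday: Feb 8 2029.
Next Tuesday: Feb 13 2029.
Next Thursday: Feb 15 2029.
Next Tuesday: Feb 20 2029.
Next Thursday: Feb 22 2029.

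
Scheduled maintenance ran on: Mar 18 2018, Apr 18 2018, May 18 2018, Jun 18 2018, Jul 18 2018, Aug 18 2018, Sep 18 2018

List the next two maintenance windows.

Oct 18 2018, Nov 18 2018

The day-of-month is always 18 (31, 30, 31, 30, 31, 31 days between events).
So this recurs on the 18th of each month.
October 2018: Oct 18 2018.
November 2018: Nov 18 2018.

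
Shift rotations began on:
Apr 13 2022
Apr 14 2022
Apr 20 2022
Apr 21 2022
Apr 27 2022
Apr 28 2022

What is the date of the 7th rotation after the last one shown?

May 25 2022

The gap pattern 1, 6, 1, 6, 1 repeats every 2 events.
These are the Wednesdays and Thursdays of each week.
The following Wednesday is May 4 2022.
Next Thursday: May 5 2022.
Next Wednesday: May 11 2022.
Next Thursday: May 12 2022.
The following Wednesday is May 18 2022.
The following Thursday is May 19 2022.
Next Wednesday: May 25 2022.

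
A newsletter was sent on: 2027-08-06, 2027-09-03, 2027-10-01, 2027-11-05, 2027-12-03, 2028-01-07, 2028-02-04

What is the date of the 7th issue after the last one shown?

Gaps: 28, 28, 35, 28, 35, 28 days — a mix of 28 and 35. Every date is a Friday.
Each is the 1st Friday of its month.
March 2028 — 1st Friday is 2028-03-03.
April 2028 — 1st Friday is 2028-04-07.
May 2028 — 1st Friday is 2028-05-05.
1st Friday of June 2028: 2028-06-02.
1st Friday of July 2028: 2028-07-07.
August 2028 — 1st Friday is 2028-08-04.
1st Friday of September 2028: 2028-09-01.

2028-09-01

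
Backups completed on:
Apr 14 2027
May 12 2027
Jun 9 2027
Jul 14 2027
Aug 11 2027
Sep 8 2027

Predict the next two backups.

Oct 13 2027, Nov 10 2027

These are Wednesdays at 28- or 35-day spacing (28, 28, 35, 28, 28).
The pattern: 2nd Wednesday of the month.
2nd Wednesday of October 2027: Oct 13 2027.
2nd Wednesday of November 2027: Nov 10 2027.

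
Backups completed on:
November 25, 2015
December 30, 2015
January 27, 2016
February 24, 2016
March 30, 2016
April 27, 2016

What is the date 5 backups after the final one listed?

Every date is a Wednesday; gaps 35, 28, 28, 35, 28 days.
Each is the last Wednesday of its month (at least one falls on the 29th or later, ruling out '4th Wednesday').
Last Wednesday of May 2016: May 25, 2016.
Last Wednesday of June 2016: June 29, 2016.
July 2016 ends with Wednesday July 27, 2016.
August 2016 ends with Wednesday August 31, 2016.
September 2016 ends with Wednesday September 28, 2016.

September 28, 2016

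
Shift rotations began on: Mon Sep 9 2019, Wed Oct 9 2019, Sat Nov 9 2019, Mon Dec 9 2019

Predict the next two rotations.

Thu Jan 9 2020, Sun Feb 9 2020

Gaps: 30, 31, 30 days — not constant. Every event is on the 9th of the month.
Pattern: the 9th of each month.
Next: January 2020 → Thu Jan 9 2020.
Next: February 2020 → Sun Feb 9 2020.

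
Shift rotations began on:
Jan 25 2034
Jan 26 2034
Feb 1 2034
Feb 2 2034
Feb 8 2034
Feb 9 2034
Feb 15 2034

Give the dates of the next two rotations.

The gap pattern 1, 6, 1, 6, 1, 6 repeats every 2 events.
These are the Wednesdays and Thursdays of each week.
Next Thursday: Feb 16 2034.
Next Wednesday: Feb 22 2034.

Feb 16 2034, Feb 22 2034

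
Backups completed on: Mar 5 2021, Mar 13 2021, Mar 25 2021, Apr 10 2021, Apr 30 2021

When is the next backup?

May 24 2021

The spacing grows by 4 each time: 8, 12, 16, 20 days.
Next gap: 24 days. Apr 30 2021 + 24 days = May 24 2021.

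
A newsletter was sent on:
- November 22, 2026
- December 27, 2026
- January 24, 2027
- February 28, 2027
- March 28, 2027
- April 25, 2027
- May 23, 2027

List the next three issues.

Gaps: 35, 28, 35, 28, 28, 28 days — a mix of 28 and 35. Every date is a Sunday.
Each is the 4th Sunday of its month.
June 2027 — 4th Sunday is June 27, 2027.
July 2027 — 4th Sunday is July 25, 2027.
4th Sunday of August 2027: August 22, 2027.

June 27, 2027; July 25, 2027; August 22, 2027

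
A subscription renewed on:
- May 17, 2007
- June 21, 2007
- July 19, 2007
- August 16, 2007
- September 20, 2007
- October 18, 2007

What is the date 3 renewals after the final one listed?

January 17, 2008

All dates are Thursdays, 35, 28, 28, 35, 28 days apart.
Specifically, the 3rd Thursday of each month.
3rd Thursday of November 2007: November 15, 2007.
3rd Thursday of December 2007: December 20, 2007.
January 2008 — 3rd Thursday is January 17, 2008.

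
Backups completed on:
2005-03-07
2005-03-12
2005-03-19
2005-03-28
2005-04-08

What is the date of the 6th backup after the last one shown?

The spacing grows by 2 each time: 5, 7, 9, 11 days.
Next gap: 13 days. 2005-04-08 + 13 days = 2005-04-21.
Next gap: 15 days. 2005-04-21 + 15 days = 2005-05-06.
Next gap: 17 days. 2005-05-06 + 17 days = 2005-05-23.
Next gap: 19 days. 2005-05-23 + 19 days = 2005-06-11.
Next gap: 21 days. 2005-06-11 + 21 days = 2005-07-02.
Next gap: 23 days. 2005-07-02 + 23 days = 2005-07-25.

2005-07-25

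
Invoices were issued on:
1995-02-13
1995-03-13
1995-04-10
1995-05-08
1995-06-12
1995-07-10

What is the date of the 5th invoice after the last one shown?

1995-12-11

All dates are Mondays, 28, 28, 28, 35, 28 days apart.
Specifically, the 2nd Monday of each month.
2nd Monday of August 1995: 1995-08-14.
September 1995 — 2nd Monday is 1995-09-11.
October 1995 — 2nd Monday is 1995-10-09.
November 1995 — 2nd Monday is 1995-11-13.
December 1995 — 2nd Monday is 1995-12-11.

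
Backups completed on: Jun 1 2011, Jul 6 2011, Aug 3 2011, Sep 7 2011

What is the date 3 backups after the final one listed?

All dates are Wednesdays, 35, 28, 35 days apart.
Specifically, the 1st Wednesday of each month.
October 2011 — 1st Wednesday is Oct 5 2011.
1st Wednesday of November 2011: Nov 2 2011.
December 2011 — 1st Wednesday is Dec 7 2011.

Dec 7 2011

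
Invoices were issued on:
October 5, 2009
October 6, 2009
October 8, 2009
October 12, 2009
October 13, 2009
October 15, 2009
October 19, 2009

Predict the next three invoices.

Every event lands on a Monday or Tuesday or Thursday (gaps cycle 1, 2, 4, 1, 2, 4).
So the schedule is: every Monday, Tuesday and Thursday.
Next Tuesday: October 20, 2009.
The following Thursday is October 22, 2009.
The following Monday is October 26, 2009.

October 20, 2009; October 22, 2009; October 26, 2009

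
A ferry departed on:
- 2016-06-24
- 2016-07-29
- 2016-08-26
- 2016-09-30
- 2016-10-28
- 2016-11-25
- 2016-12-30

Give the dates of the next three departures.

Every date is a Friday; gaps 35, 28, 35, 28, 28, 35 days.
Each is the last Friday of its month (at least one falls on the 29th or later, ruling out '4th Friday').
Last Friday of January 2017: 2017-01-27.
Last Friday of February 2017: 2017-02-24.
Last Friday of March 2017: 2017-03-31.

2017-01-27, 2017-02-24, 2017-03-31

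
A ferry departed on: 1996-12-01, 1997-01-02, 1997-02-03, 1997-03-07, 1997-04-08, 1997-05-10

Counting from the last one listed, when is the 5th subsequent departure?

1997-10-17

Every event comes 32 days after the last (32, 32, 32, 32, 32).
1997-05-10 + 32 days = 1997-06-11.
1997-06-11 + 32 days = 1997-07-13.
1997-07-13 + 32 days = 1997-08-14.
1997-08-14 + 32 days = 1997-09-15.
1997-09-15 + 32 days = 1997-10-17.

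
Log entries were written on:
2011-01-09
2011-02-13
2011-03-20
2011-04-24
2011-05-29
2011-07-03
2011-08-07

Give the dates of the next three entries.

The spacing is 35, 35, 35, 35, 35, 35 days — always 35 days.
2011-08-07 + 35 days = 2011-09-11.
2011-09-11 + 35 days = 2011-10-16.
2011-10-16 + 35 days = 2011-11-20.

2011-09-11, 2011-10-16, 2011-11-20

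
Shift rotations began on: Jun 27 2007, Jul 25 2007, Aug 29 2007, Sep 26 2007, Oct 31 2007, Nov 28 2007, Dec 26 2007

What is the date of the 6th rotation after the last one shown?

Jun 25 2008

These are Wednesdays with 28, 35, 28, 35, 28, 28-day gaps.
Each is the final Wednesday of its month — Aug 29 2007 is past the 28th, so '4th Wednesday' doesn't fit.
January 2008 ends with Wednesday Jan 30 2008.
February 2008 ends with Wednesday Feb 27 2008.
Last Wednesday of March 2008: Mar 26 2008.
Last Wednesday of April 2008: Apr 30 2008.
May 2008 ends with Wednesday May 28 2008.
Last Wednesday of June 2008: Jun 25 2008.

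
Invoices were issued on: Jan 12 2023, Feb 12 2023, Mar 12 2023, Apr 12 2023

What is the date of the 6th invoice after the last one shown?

Gaps: 31, 28, 31 days — not constant. Every event is on the 12th of the month.
Pattern: the 12th of each month.
Next: May 2023 → May 12 2023.
June 2023: Jun 12 2023.
July 2023: Jul 12 2023.
Next: August 2023 → Aug 12 2023.
Next: September 2023 → Sep 12 2023.
Next: October 2023 → Oct 12 2023.

Oct 12 2023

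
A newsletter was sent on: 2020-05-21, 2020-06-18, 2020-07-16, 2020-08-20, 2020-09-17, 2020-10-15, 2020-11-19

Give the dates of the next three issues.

These are Thursdays at 28- or 35-day spacing (28, 28, 35, 28, 28, 35).
The pattern: 3rd Thursday of the month.
December 2020 — 3rd Thursday is 2020-12-17.
3rd Thursday of January 2021: 2021-01-21.
3rd Thursday of February 2021: 2021-02-18.

2020-12-17, 2021-01-21, 2021-02-18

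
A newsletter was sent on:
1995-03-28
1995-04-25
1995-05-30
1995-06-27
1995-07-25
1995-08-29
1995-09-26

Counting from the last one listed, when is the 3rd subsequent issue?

These are Tuesdays with 28, 35, 28, 28, 35, 28-day gaps.
Each is the final Tuesday of its month — 1995-05-30 is past the 28th, so '4th Tuesday' doesn't fit.
October 1995 ends with Tuesday 1995-10-31.
Last Tuesday of November 1995: 1995-11-28.
December 1995 ends with Tuesday 1995-12-26.

1995-12-26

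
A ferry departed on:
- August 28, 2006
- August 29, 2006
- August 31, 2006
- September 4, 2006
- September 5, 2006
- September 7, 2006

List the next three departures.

September 11, 2006; September 12, 2006; September 14, 2006

Gaps: 1, 2, 4, 1, 2 days — not constant, but cyclic with period 3.
The events fall on every Monday, Tuesday and Thursday.
The following Monday is September 11, 2006.
Next Tuesday: September 12, 2006.
The following Thursday is September 14, 2006.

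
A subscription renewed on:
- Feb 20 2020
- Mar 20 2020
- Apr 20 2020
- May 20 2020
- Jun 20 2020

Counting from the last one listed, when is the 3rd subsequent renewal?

The day-of-month is always 20 (29, 31, 30, 31 days between events).
So this recurs on the 20th of each month.
Next: July 2020 → Jul 20 2020.
August 2020: Aug 20 2020.
Next: September 2020 → Sep 20 2020.

Sep 20 2020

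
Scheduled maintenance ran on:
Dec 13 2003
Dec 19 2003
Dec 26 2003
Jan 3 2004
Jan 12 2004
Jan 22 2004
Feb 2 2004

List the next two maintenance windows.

Feb 14 2004, Feb 27 2004

Intervals are 6, 7, 8, 9, 10, 11 days — an arithmetic progression with common difference 1.
Next gap: 12 days. Feb 2 2004 + 12 days = Feb 14 2004.
Next gap: 13 days. Feb 14 2004 + 13 days = Feb 27 2004.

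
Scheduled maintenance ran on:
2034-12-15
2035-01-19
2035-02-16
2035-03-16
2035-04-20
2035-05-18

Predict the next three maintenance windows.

These are Fridays at 28- or 35-day spacing (35, 28, 28, 35, 28).
The pattern: 3rd Friday of the month.
3rd Friday of June 2035: 2035-06-15.
July 2035 — 3rd Friday is 2035-07-20.
August 2035 — 3rd Friday is 2035-08-17.

2035-06-15, 2035-07-20, 2035-08-17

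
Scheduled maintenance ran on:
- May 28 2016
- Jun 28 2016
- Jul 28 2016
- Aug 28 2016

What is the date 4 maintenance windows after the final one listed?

Dec 28 2016

The day-of-month is always 28 (31, 30, 31 days between events).
So this recurs on the 28th of each month.
September 2016: Sep 28 2016.
Next: October 2016 → Oct 28 2016.
Next: November 2016 → Nov 28 2016.
December 2016: Dec 28 2016.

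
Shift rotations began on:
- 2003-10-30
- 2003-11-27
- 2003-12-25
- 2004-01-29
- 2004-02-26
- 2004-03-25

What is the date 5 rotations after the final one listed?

All Thursdays; the gaps (28, 28, 35, 28, 28) vary with month length.
This is the last Thursday of each month.
April 2004 ends with Thursday 2004-04-29.
Last Thursday of May 2004: 2004-05-27.
Last Thursday of June 2004: 2004-06-24.
July 2004 ends with Thursday 2004-07-29.
August 2004 ends with Thursday 2004-08-26.

2004-08-26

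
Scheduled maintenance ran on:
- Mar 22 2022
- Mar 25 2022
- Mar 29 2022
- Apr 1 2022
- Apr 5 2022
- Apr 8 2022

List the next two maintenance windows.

Apr 12 2022, Apr 15 2022

Gaps: 3, 4, 3, 4, 3 days — not constant, but cyclic with period 2.
The events fall on every Tuesday and Friday.
The following Tuesday is Apr 12 2022.
The following Friday is Apr 15 2022.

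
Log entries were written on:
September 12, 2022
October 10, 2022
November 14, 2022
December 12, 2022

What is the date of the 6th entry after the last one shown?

These are Mondays at 28- or 35-day spacing (28, 35, 28).
The pattern: 2nd Monday of the month.
January 2023 — 2nd Monday is January 9, 2023.
February 2023 — 2nd Monday is February 13, 2023.
March 2023 — 2nd Monday is March 13, 2023.
April 2023 — 2nd Monday is April 10, 2023.
2nd Monday of May 2023: May 8, 2023.
2nd Monday of June 2023: June 12, 2023.

June 12, 2023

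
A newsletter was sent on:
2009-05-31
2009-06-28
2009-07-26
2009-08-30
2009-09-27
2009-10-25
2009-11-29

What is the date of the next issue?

2009-12-27

All Sundays; the gaps (28, 28, 35, 28, 28, 35) vary with month length.
This is the last Sunday of each month.
December 2009 ends with Sunday 2009-12-27.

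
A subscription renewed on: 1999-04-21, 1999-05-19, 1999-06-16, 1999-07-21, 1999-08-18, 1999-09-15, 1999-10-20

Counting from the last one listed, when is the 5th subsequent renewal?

2000-03-15

Gaps: 28, 28, 35, 28, 28, 35 days — a mix of 28 and 35. Every date is a Wednesday.
Each is the 3rd Wednesday of its month.
3rd Wednesday of November 1999: 1999-11-17.
3rd Wednesday of December 1999: 1999-12-15.
January 2000 — 3rd Wednesday is 2000-01-19.
3rd Wednesday of February 2000: 2000-02-16.
March 2000 — 3rd Wednesday is 2000-03-15.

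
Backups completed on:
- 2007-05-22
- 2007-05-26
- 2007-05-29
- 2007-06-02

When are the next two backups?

Every event lands on a Tuesday or Saturday (gaps cycle 4, 3, 4).
So the schedule is: every Tuesday and Saturday.
Next Tuesday: 2007-06-05.
The following Saturday is 2007-06-09.

2007-06-05, 2007-06-09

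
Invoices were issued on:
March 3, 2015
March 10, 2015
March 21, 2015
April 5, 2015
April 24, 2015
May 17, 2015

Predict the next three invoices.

The spacing grows by 4 each time: 7, 11, 15, 19, 23 days.
Next gap: 27 days. May 17, 2015 + 27 days = June 13, 2015.
Next gap: 31 days. June 13, 2015 + 31 days = July 14, 2015.
Next gap: 35 days. July 14, 2015 + 35 days = August 18, 2015.

June 13, 2015; July 14, 2015; August 18, 2015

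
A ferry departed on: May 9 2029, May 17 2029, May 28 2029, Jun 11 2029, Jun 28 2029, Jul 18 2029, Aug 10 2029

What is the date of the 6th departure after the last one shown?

Gaps: 8, 11, 14, 17, 20, 23 days — each gap is 3 larger than the previous one.
Next gap: 26 days. Aug 10 2029 + 26 days = Sep 5 2029.
Next gap: 29 days. Sep 5 2029 + 29 days = Oct 4 2029.
Next gap: 32 days. Oct 4 2029 + 32 days = Nov 5 2029.
Next gap: 35 days. Nov 5 2029 + 35 days = Dec 10 2029.
Next gap: 38 days. Dec 10 2029 + 38 days = Jan 17 2030.
Next gap: 41 days. Jan 17 2030 + 41 days = Feb 27 2030.

Feb 27 2030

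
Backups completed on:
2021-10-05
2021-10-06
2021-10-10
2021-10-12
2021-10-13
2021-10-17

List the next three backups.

2021-10-19, 2021-10-20, 2021-10-24

Every event lands on a Tuesday or Wednesday or Sunday (gaps cycle 1, 4, 2, 1, 4).
So the schedule is: every Tuesday, Wednesday and Sunday.
Next Tuesday: 2021-10-19.
The following Wednesday is 2021-10-20.
The following Sunday is 2021-10-24.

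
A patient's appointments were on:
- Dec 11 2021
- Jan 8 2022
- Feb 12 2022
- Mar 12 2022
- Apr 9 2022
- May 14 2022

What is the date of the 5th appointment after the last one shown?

Oct 8 2022

These are Saturdays at 28- or 35-day spacing (28, 35, 28, 28, 35).
The pattern: 2nd Saturday of the month.
June 2022 — 2nd Saturday is Jun 11 2022.
2nd Saturday of July 2022: Jul 9 2022.
2nd Saturday of August 2022: Aug 13 2022.
2nd Saturday of September 2022: Sep 10 2022.
October 2022 — 2nd Saturday is Oct 8 2022.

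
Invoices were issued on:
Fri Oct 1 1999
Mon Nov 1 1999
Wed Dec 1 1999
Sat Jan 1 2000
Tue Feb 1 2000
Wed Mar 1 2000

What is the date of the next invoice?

Sat Apr 1 2000

The day-of-month is always 1 (31, 30, 31, 31, 29 days between events).
So this recurs on the 1st of each month.
Next: April 2000 → Sat Apr 1 2000.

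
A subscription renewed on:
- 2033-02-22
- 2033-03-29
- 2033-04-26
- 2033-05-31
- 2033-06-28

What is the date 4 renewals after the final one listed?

All Tuesdays; the gaps (35, 28, 35, 28) vary with month length.
This is the last Tuesday of each month.
July 2033 ends with Tuesday 2033-07-26.
Last Tuesday of August 2033: 2033-08-30.
Last Tuesday of September 2033: 2033-09-27.
October 2033 ends with Tuesday 2033-10-25.

2033-10-25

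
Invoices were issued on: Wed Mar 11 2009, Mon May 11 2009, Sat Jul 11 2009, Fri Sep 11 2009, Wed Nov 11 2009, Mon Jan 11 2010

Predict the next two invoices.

Each date is the 11th; the gaps (61, 61, 62, 61, 61) track the month lengths.
The rule is the 11th of every 2 months.
Next: March 2010 → Thu Mar 11 2010.
Next: May 2010 → Tue May 11 2010.

Thu Mar 11 2010, Tue May 11 2010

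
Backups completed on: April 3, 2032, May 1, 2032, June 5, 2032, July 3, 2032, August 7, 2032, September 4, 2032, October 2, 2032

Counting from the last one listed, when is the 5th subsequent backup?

These are Saturdays at 28- or 35-day spacing (28, 35, 28, 35, 28, 28).
The pattern: 1st Saturday of the month.
1st Saturday of November 2032: November 6, 2032.
December 2032 — 1st Saturday is December 4, 2032.
1st Saturday of January 2033: January 1, 2033.
1st Saturday of February 2033: February 5, 2033.
1st Saturday of March 2033: March 5, 2033.

March 5, 2033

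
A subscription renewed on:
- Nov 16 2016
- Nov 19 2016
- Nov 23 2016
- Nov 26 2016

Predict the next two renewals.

Nov 30 2016, Dec 3 2016

Every event lands on a Wednesday or Saturday (gaps cycle 3, 4, 3).
So the schedule is: every Wednesday and Saturday.
The following Wednesday is Nov 30 2016.
The following Saturday is Dec 3 2016.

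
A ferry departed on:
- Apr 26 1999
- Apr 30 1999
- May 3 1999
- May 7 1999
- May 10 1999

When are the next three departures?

May 14 1999, May 17 1999, May 21 1999

The gap pattern 4, 3, 4, 3 repeats every 2 events.
These are the Mondays and Fridays of each week.
Next Friday: May 14 1999.
The following Monday is May 17 1999.
The following Friday is May 21 1999.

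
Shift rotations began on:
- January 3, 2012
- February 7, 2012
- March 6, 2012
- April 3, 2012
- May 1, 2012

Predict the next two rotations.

June 5, 2012; July 3, 2012

All dates are Tuesdays, 35, 28, 28, 28 days apart.
Specifically, the 1st Tuesday of each month.
June 2012 — 1st Tuesday is June 5, 2012.
July 2012 — 1st Tuesday is July 3, 2012.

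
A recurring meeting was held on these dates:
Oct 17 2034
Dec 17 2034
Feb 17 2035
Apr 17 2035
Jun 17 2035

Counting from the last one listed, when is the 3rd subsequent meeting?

Dec 17 2035

The day-of-month is always 17 (61, 62, 59, 61 days between events).
So this recurs on the 17th of every 2 months.
August 2035: Aug 17 2035.
Next: October 2035 → Oct 17 2035.
Next: December 2035 → Dec 17 2035.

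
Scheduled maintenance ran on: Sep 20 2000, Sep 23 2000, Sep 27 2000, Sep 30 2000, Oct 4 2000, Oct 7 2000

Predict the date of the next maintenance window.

Every event lands on a Wednesday or Saturday (gaps cycle 3, 4, 3, 4, 3).
So the schedule is: every Wednesday and Saturday.
The following Wednesday is Oct 11 2000.

Oct 11 2000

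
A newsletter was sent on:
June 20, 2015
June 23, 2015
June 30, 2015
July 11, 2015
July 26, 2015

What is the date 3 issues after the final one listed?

The spacing grows by 4 each time: 3, 7, 11, 15 days.
Next gap: 19 days. July 26, 2015 + 19 days = August 14, 2015.
Next gap: 23 days. August 14, 2015 + 23 days = September 6, 2015.
Next gap: 27 days. September 6, 2015 + 27 days = October 3, 2015.

October 3, 2015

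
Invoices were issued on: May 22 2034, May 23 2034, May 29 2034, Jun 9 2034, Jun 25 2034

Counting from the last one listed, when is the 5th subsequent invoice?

Gaps: 1, 6, 11, 16 days — each gap is 5 larger than the previous one.
Next gap: 21 days. Jun 25 2034 + 21 days = Jul 16 2034.
Next gap: 26 days. Jul 16 2034 + 26 days = Aug 11 2034.
Next gap: 31 days. Aug 11 2034 + 31 days = Sep 11 2034.
Next gap: 36 days. Sep 11 2034 + 36 days = Oct 17 2034.
Next gap: 41 days. Oct 17 2034 + 41 days = Nov 27 2034.

Nov 27 2034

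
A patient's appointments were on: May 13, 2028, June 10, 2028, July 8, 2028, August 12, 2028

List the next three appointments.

September 9, 2028; October 14, 2028; November 11, 2028

All dates are Saturdays, 28, 28, 35 days apart.
Specifically, the 2nd Saturday of each month.
2nd Saturday of September 2028: September 9, 2028.
October 2028 — 2nd Saturday is October 14, 2028.
2nd Saturday of November 2028: November 11, 2028.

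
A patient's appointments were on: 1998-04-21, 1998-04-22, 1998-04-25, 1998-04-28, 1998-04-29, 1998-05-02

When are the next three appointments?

The gap pattern 1, 3, 3, 1, 3 repeats every 3 events.
These are the Tuesdays, Wednesdays and Saturdays of each week.
Next Tuesday: 1998-05-05.
Next Wednesday: 1998-05-06.
The following Saturday is 1998-05-09.

1998-05-05, 1998-05-06, 1998-05-09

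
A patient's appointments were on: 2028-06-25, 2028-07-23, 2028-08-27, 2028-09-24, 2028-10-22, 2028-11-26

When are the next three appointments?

These are Sundays at 28- or 35-day spacing (28, 35, 28, 28, 35).
The pattern: 4th Sunday of the month.
4th Sunday of December 2028: 2028-12-24.
January 2029 — 4th Sunday is 2029-01-28.
February 2029 — 4th Sunday is 2029-02-25.

2028-12-24, 2029-01-28, 2029-02-25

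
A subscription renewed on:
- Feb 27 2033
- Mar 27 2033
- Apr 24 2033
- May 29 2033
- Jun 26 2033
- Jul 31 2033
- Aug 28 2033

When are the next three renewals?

These are Sundays with 28, 28, 35, 28, 35, 28-day gaps.
Each is the final Sunday of its month — May 29 2033 is past the 28th, so '4th Sunday' doesn't fit.
September 2033 ends with Sunday Sep 25 2033.
Last Sunday of October 2033: Oct 30 2033.
Last Sunday of November 2033: Nov 27 2033.

Sep 25 2033, Oct 30 2033, Nov 27 2033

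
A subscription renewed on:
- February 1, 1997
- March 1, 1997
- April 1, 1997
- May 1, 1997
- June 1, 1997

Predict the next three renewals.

The day-of-month is always 1 (28, 31, 30, 31 days between events).
So this recurs on the 1st of each month.
Next: July 1997 → July 1, 1997.
August 1997: August 1, 1997.
Next: September 1997 → September 1, 1997.

July 1, 1997; August 1, 1997; September 1, 1997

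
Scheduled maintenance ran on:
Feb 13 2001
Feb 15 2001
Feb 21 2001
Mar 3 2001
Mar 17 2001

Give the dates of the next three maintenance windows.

Apr 4 2001, Apr 26 2001, May 22 2001

The spacing grows by 4 each time: 2, 6, 10, 14 days.
Next gap: 18 days. Mar 17 2001 + 18 days = Apr 4 2001.
Next gap: 22 days. Apr 4 2001 + 22 days = Apr 26 2001.
Next gap: 26 days. Apr 26 2001 + 26 days = May 22 2001.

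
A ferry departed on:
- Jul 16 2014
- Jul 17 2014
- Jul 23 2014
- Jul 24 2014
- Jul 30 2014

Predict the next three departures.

Jul 31 2014, Aug 6 2014, Aug 7 2014

The gap pattern 1, 6, 1, 6 repeats every 2 events.
These are the Wednesdays and Thursdays of each week.
The following Thursday is Jul 31 2014.
Next Wednesday: Aug 6 2014.
Next Thursday: Aug 7 2014.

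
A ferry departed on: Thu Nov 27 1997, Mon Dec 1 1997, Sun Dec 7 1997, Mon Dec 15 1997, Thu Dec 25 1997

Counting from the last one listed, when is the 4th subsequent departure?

Intervals are 4, 6, 8, 10 days — an arithmetic progression with common difference 2.
Next gap: 12 days. Thu Dec 25 1997 + 12 days = Tue Jan 6 1998.
Next gap: 14 days. Tue Jan 6 1998 + 14 days = Tue Jan 20 1998.
Next gap: 16 days. Tue Jan 20 1998 + 16 days = Thu Feb 5 1998.
Next gap: 18 days. Thu Feb 5 1998 + 18 days = Mon Feb 23 1998.

Mon Feb 23 1998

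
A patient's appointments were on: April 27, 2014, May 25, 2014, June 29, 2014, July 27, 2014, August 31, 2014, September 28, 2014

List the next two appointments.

October 26, 2014; November 30, 2014

Every date is a Sunday; gaps 28, 35, 28, 35, 28 days.
Each is the last Sunday of its month (at least one falls on the 29th or later, ruling out '4th Sunday').
Last Sunday of October 2014: October 26, 2014.
Last Sunday of November 2014: November 30, 2014.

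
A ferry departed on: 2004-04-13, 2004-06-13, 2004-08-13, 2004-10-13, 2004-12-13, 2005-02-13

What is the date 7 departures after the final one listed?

2006-04-13

The day-of-month is always 13 (61, 61, 61, 61, 62 days between events).
So this recurs on the 13th of every 2 months.
Next: April 2005 → 2005-04-13.
Next: June 2005 → 2005-06-13.
Next: August 2005 → 2005-08-13.
Next: October 2005 → 2005-10-13.
Next: December 2005 → 2005-12-13.
Next: February 2006 → 2006-02-13.
Next: April 2006 → 2006-04-13.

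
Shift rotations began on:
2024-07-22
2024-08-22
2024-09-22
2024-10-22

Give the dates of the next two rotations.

2024-11-22, 2024-12-22

The day-of-month is always 22 (31, 31, 30 days between events).
So this recurs on the 22nd of each month.
Next: November 2024 → 2024-11-22.
December 2024: 2024-12-22.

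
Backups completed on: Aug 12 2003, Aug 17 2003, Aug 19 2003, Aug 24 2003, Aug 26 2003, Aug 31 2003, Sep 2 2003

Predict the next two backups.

Gaps: 5, 2, 5, 2, 5, 2 days — not constant, but cyclic with period 2.
The events fall on every Tuesday and Sunday.
The following Sunday is Sep 7 2003.
Next Tuesday: Sep 9 2003.

Sep 7 2003, Sep 9 2003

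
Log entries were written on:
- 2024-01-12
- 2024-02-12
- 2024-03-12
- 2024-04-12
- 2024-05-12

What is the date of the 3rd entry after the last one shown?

2024-08-12

Each date is the 12th; the gaps (31, 29, 31, 30) track the month lengths.
The rule is the 12th of each month.
June 2024: 2024-06-12.
Next: July 2024 → 2024-07-12.
August 2024: 2024-08-12.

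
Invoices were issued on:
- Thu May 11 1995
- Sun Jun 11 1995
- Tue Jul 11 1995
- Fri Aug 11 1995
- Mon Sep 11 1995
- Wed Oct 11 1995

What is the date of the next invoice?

Gaps: 31, 30, 31, 31, 30 days — not constant. Every event is on the 11th of the month.
Pattern: the 11th of each month.
November 1995: Sat Nov 11 1995.

Sat Nov 11 1995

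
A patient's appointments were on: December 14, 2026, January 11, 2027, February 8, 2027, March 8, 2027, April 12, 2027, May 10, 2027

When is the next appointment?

June 14, 2027

These are Mondays at 28- or 35-day spacing (28, 28, 28, 35, 28).
The pattern: 2nd Monday of the month.
June 2027 — 2nd Monday is June 14, 2027.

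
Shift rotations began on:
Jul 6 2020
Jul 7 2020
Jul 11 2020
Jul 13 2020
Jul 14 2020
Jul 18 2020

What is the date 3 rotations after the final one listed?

Jul 25 2020

The gap pattern 1, 4, 2, 1, 4 repeats every 3 events.
These are the Mondays, Tuesdays and Saturdays of each week.
Next Monday: Jul 20 2020.
Next Tuesday: Jul 21 2020.
Next Saturday: Jul 25 2020.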